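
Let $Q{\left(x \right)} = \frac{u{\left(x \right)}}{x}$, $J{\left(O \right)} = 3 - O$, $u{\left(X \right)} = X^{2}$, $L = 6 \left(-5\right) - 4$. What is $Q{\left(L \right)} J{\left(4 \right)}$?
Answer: $34$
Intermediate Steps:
$L = -34$ ($L = -30 - 4 = -34$)
$Q{\left(x \right)} = x$ ($Q{\left(x \right)} = \frac{x^{2}}{x} = x$)
$Q{\left(L \right)} J{\left(4 \right)} = - 34 \left(3 - 4\right) = \left(-34\right) \left(-1\right) = 34$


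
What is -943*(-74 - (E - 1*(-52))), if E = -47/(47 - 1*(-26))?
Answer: 8629393/73 ≈ 1.1821e+5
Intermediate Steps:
E = -47/73 (E = -47/(47 + 26) = -47/73 ≈ -0.64384)
-943*(-74 - (E - 1*(-52))) = -943*(-74 - (-47/73 - 1*(-52))) = -943*(-74 - (-47/73 + 52)) = -943*(-74 - 1*3749/73) = -943*(-74 - 3749/73) = -943*(-9151/73) = 8629393/73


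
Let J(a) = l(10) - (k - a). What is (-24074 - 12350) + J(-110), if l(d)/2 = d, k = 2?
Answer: -36516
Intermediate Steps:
l(d) = 2*d
J(a) = 18 + a (J(a) = 2*10 - (2 - a) = 20 + (-2 + a) = 18 + a)
(-24074 - 12350) + J(-110) = (-24074 - 12350) + (18 - 110) = -36424 - 92 = -36516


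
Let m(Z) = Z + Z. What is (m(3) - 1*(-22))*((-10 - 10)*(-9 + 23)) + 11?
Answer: -7829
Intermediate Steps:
m(Z) = 2*Z
(m(3) - 1*(-22))*((-10 - 10)*(-9 + 23)) + 11 = (2*3 - 1*(-22))*((-10 - 10)*(-9 + 23)) + 11 = (6 + 22)*(-20*14) + 11 = 28*(-280) + 11 = -7840 + 11 = -7829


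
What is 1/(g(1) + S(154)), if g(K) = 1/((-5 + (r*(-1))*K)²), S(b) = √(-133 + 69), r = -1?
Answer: 16/16385 - 2048*I/16385 ≈ 0.0009765 - 0.12499*I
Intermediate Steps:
S(b) = 8*I (S(b) = √(-64) = 8*I)
g(K) = (-5 + K)⁻² (g(K) = 1/((-5 + (-1*(-1))*K)²) = 1/((-5 + 1*K)²) = 1/((-5 + K)²) = (-5 + K)⁻²)
1/(g(1) + S(154)) = 1/((5 - 1*1)⁻² + 8*I) = 1/((5 - 1)⁻² + 8*I) = 1/(4⁻² + 8*I) = 1/(1/16 + 8*I) = 256*(1/16 - 8*I)/16385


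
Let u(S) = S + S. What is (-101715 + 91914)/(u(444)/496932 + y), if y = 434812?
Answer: -405869211/18005999806 ≈ -0.022541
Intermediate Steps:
u(S) = 2*S
(-101715 + 91914)/(u(444)/496932 + y) = (-101715 + 91914)/((2*444)/496932 + 434812) = -9801/(888*(1/496932) + 434812) = -9801/(74/41411 + 434812) = -9801/18005999806/41411 = -9801*41411/18005999806 = -405869211/18005999806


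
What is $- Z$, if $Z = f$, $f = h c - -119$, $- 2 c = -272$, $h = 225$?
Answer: $-30719$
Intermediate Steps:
$c = 136$ ($c = \left(- \frac{1}{2}\right) \left(-272\right) = 136$)
$f = 30719$ ($f = 225 \cdot 136 - -119 = 30600 + 119 = 30719$)
$Z = 30719$
$- Z = \left(-1\right) 30719 = -30719$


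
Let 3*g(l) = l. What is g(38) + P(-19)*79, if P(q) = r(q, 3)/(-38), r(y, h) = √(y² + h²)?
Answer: 38/3 - 79*√370/38 ≈ -27.323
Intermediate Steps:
r(y, h) = √(h² + y²)
g(l) = l/3
P(q) = -√(9 + q²)/38 (P(q) = √(3² + q²)/(-38) = √(9 + q²)*(-1/38) = -√(9 + q²)/38)
g(38) + P(-19)*79 = (⅓)*38 - √(9 + (-19)²)/38*79 = 38/3 - √(9 + 361)/38*79 = 38/3 - √370/38*79 = 38/3 - 79*√370/38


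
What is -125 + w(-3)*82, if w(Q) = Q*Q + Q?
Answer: 367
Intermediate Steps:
w(Q) = Q + Q**2 (w(Q) = Q**2 + Q = Q + Q**2)
-125 + w(-3)*82 = -125 - 3*(1 - 3)*82 = -125 - 3*(-2)*82 = -125 + 6*82 = -125 + 492 = 367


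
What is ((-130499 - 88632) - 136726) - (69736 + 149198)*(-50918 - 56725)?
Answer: 23566356705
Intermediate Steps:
((-130499 - 88632) - 136726) - (69736 + 149198)*(-50918 - 56725) = (-219131 - 136726) - 218934*(-107643) = -355857 - 1*(-23566712562) = -355857 + 23566712562 = 23566356705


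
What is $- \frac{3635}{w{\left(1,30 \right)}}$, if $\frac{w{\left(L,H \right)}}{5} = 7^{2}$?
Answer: $- \frac{727}{49} \approx -14.837$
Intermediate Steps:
$w{\left(L,H \right)} = 245$ ($w{\left(L,H \right)} = 5 \cdot 7^{2} = 5 \cdot 49 = 245$)
$- \frac{3635}{w{\left(1,30 \right)}} = - \frac{3635}{245} = \left(-3635\right) \frac{1}{245} = - \frac{727}{49}$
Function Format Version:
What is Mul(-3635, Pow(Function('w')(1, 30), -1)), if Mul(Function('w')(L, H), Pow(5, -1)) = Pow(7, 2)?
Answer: Rational(-727, 49) ≈ -14.837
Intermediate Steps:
Function('w')(L, H) = 245 (Function('w')(L, H) = Mul(5, Pow(7, 2)) = Mul(5, 49) = 245)
Mul(-3635, Pow(Function('w')(1, 30), -1)) = Mul(-3635, Pow(245, -1)) = Mul(-3635, Rational(1, 245)) = Rational(-727, 49)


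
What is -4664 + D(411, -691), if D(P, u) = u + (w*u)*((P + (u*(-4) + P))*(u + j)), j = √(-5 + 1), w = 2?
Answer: 3424488377 - 9911704*I ≈ 3.4245e+9 - 9.9117e+6*I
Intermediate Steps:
j = 2*I (j = √(-4) = 2*I ≈ 2.0*I)
D(P, u) = u + 2*u*(u + 2*I)*(-4*u + 2*P) (D(P, u) = u + (2*u)*((P + (u*(-4) + P))*(u + 2*I)) = u + (2*u)*((P + (-4*u + P))*(u + 2*I)) = u + (2*u)*((P + (P - 4*u))*(u + 2*I)) = u + (2*u)*((-4*u + 2*P)*(u + 2*I)) = u + (2*u)*((u + 2*I)*(-4*u + 2*P)) = u + 2*u*(u + 2*I)*(-4*u + 2*P))
-4664 + D(411, -691) = -4664 - 691*(1 - 8*(-691)² - 16*I*(-691) + 4*411*(-691) + 8*I*411) = -4664 - 691*(1 - 8*477481 + 11056*I - 1136004 + 3288*I) = -4664 - 691*(1 - 3819848 + 11056*I - 1136004 + 3288*I) = -4664 - 691*(-4955851 + 14344*I) = -4664 + (3424493041 - 9911704*I) = 3424488377 - 9911704*I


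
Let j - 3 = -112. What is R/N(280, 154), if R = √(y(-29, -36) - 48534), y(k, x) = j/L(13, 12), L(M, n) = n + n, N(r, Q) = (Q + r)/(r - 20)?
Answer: 325*I*√279582/1302 ≈ 131.99*I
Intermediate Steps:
j = -109 (j = 3 - 112 = -109)
N(r, Q) = (Q + r)/(-20 + r)
L(M, n) = 2*n
y(k, x) = -109/24 (y(k, x) = -109/(2*12) = -109/24)
R = 5*I*√279582/12 (R = √(-109/24 - 48534) = √(-1164925/24) = 5*I*√279582/12 ≈ 220.31*I)
R/N(280, 154) = (5*I*√279582/12)/(((154 + 280)/(-20 + 280))) = (5*I*√279582/12)/((434/260)) = (5*I*√279582/12)/(((1/260)*434)) = (5*I*√279582/12)/(217/130) = (5*I*√279582/12)*(130/217) = 325*I*√279582/1302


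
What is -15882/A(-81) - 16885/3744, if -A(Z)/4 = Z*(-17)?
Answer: -310559/190944 ≈ -1.6264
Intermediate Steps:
A(Z) = 68*Z (A(Z) = -4*Z*(-17) = -(-68)*Z = 68*Z)
-15882/A(-81) - 16885/3744 = -15882/(68*(-81)) - 16885/3744 = -15882/(-5508) - 16885*1/3744 = -15882*(-1/5508) - 16885/3744 = 2647/918 - 16885/3744 = -310559/190944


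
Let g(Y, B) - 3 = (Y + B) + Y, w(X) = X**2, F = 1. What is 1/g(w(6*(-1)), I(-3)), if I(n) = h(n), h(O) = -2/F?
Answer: 1/73 ≈ 0.013699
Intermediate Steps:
h(O) = -2 (h(O) = -2/1 = -2*1 = -2)
I(n) = -2
g(Y, B) = 3 + B + 2*Y (g(Y, B) = 3 + ((Y + B) + Y) = 3 + ((B + Y) + Y) = 3 + (B + 2*Y) = 3 + B + 2*Y)
1/g(w(6*(-1)), I(-3)) = 1/(3 - 2 + 2*(6*(-1))**2) = 1/(3 - 2 + 2*(-6)**2) = 1/(3 - 2 + 2*36) = 1/(3 - 2 + 72) = 1/73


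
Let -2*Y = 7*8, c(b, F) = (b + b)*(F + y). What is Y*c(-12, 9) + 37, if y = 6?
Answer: 10117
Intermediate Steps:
c(b, F) = 2*b*(6 + F) (c(b, F) = (b + b)*(F + 6) = (2*b)*(6 + F) = 2*b*(6 + F))
Y = -28 (Y = -7*8/2 = -½*56 = -28)
Y*c(-12, 9) + 37 = -56*(-12)*(6 + 9) + 37 = -56*(-12)*15 + 37 = -28*(-360) + 37 = 10080 + 37 = 10117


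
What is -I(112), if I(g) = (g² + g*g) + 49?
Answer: -25137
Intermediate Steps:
I(g) = 49 + 2*g² (I(g) = (g² + g²) + 49 = 2*g² + 49 = 49 + 2*g²)
-I(112) = -(49 + 2*112²) = -(49 + 2*12544) = -(49 + 25088) = -1*25137 = -25137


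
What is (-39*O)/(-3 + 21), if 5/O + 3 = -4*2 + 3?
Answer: 65/48 ≈ 1.3542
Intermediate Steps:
O = -5/8 (O = 5/(-3 + (-4*2 + 3)) = 5/(-3 + (-8 + 3)) = 5/(-3 - 5) = 5/(-8) = 5*(-⅛) = -5/8 ≈ -0.62500)
(-39*O)/(-3 + 21) = (-39*(-5/8))/(-3 + 21) = (195/8)/18 = (195/8)*(1/18) = 65/48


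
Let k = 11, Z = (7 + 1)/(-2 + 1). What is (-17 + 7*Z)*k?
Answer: -803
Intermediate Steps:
Z = -8 (Z = 8/(-1) = 8*(-1) = -8)
(-17 + 7*Z)*k = (-17 + 7*(-8))*11 = (-17 - 56)*11 = -73*11 = -803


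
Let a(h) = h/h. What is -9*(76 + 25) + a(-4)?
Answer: -908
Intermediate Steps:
a(h) = 1
-9*(76 + 25) + a(-4) = -9*(76 + 25) + 1 = -9*101 + 1 = -909 + 1 = -908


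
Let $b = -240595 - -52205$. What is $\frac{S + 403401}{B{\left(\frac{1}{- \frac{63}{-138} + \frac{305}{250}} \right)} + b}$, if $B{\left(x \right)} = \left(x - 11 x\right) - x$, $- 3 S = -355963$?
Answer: $- \frac{1509784024}{544842855} \approx -2.771$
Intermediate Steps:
$S = \frac{355963}{3}$ ($S = \left(- \frac{1}{3}\right) \left(-355963\right) = \frac{355963}{3} \approx 1.1865 \cdot 10^{5}$)
$b = -188390$ ($b = -240595 + 52205 = -188390$)
$B{\left(x \right)} = - 11 x$ ($B{\left(x \right)} = - 10 x - x = - 11 x$)
$\frac{S + 403401}{B{\left(\frac{1}{- \frac{63}{-138} + \frac{305}{250}} \right)} + b} = \frac{\frac{355963}{3} + 403401}{- \frac{11}{- \frac{63}{-138} + \frac{305}{250}} - 188390} = \frac{1566166}{3 \left(- \frac{11}{\left(-63\right) \left(- \frac{1}{138}\right) + 305 \cdot \frac{1}{250}} - 188390\right)} = \frac{1566166}{3 \left(- \frac{11}{\frac{21}{46} + \frac{61}{50}} - 188390\right)} = \frac{1566166}{3 \left(- \frac{11}{\frac{964}{575}} - 188390\right)} = \frac{1566166}{3 \left(\left(-11\right) \frac{575}{964} - 188390\right)} = \frac{1566166}{3 \left(- \frac{6325}{964} - 188390\right)} = \frac{1566166}{3 \left(- \frac{181614285}{964}\right)} = \frac{1566166}{3} \left(- \frac{964}{181614285}\right) = - \frac{1509784024}{544842855}$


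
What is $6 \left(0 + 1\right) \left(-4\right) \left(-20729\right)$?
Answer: $497496$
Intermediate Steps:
$6 \left(0 + 1\right) \left(-4\right) \left(-20729\right) = 6 \cdot 1 \left(-4\right) \left(-20729\right) = 6 \left(-4\right) \left(-20729\right) = \left(-24\right) \left(-20729\right) = 497496$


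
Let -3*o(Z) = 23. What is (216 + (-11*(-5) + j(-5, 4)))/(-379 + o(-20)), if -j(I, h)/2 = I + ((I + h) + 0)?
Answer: -849/1160 ≈ -0.73190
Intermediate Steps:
o(Z) = -23/3 (o(Z) = -⅓*23 = -23/3)
j(I, h) = -4*I - 2*h (j(I, h) = -2*(I + ((I + h) + 0)) = -2*(I + (I + h)) = -2*(h + 2*I) = -4*I - 2*h)
(216 + (-11*(-5) + j(-5, 4)))/(-379 + o(-20)) = (216 + (-11*(-5) + (-4*(-5) - 2*4)))/(-379 - 23/3) = (216 + (55 + (20 - 8)))/(-1160/3) = (216 + (55 + 12))*(-3/1160) = (216 + 67)*(-3/1160) = 283*(-3/1160) = -849/1160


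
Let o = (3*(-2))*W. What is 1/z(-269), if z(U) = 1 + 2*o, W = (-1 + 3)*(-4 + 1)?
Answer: 1/73 ≈ 0.013699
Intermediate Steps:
W = -6 (W = 2*(-3) = -6)
o = 36 (o = (3*(-2))*(-6) = -6*(-6) = 36)
z(U) = 73 (z(U) = 1 + 2*36 = 1 + 72 = 73)
1/z(-269) = 1/73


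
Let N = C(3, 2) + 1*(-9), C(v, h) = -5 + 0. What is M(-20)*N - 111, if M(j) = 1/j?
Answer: -1103/10 ≈ -110.30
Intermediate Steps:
C(v, h) = -5
N = -14 (N = -5 + 1*(-9) = -5 - 9 = -14)
M(-20)*N - 111 = -14/(-20) - 111 = -1/20*(-14) - 111 = 7/10 - 111 = -1103/10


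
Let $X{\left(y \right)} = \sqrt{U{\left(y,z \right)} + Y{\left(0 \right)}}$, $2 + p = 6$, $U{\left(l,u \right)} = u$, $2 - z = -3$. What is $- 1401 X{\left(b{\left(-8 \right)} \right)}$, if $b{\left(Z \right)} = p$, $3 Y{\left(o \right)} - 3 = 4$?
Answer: $- 467 \sqrt{66} \approx -3793.9$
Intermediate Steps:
$z = 5$ ($z = 2 - -3 = 2 + 3 = 5$)
$Y{\left(o \right)} = \frac{7}{3}$ ($Y{\left(o \right)} = 1 + \frac{1}{3} \cdot 4 = 1 + \frac{4}{3} = \frac{7}{3}$)
$p = 4$ ($p = -2 + 6 = 4$)
$b{\left(Z \right)} = 4$
$X{\left(y \right)} = \frac{\sqrt{66}}{3}$ ($X{\left(y \right)} = \sqrt{5 + \frac{7}{3}} = \sqrt{\frac{22}{3}} = \frac{\sqrt{66}}{3}$)
$- 1401 X{\left(b{\left(-8 \right)} \right)} = - 1401 \frac{\sqrt{66}}{3} = - 467 \sqrt{66}$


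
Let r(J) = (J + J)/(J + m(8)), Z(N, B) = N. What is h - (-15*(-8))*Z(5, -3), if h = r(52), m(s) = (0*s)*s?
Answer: -598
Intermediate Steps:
m(s) = 0 (m(s) = 0*s = 0)
r(J) = 2 (r(J) = (J + J)/(J + 0) = (2*J)/J = 2)
h = 2
h - (-15*(-8))*Z(5, -3) = 2 - (-15*(-8))*5 = 2 - 120*5 = 2 - 1*600 = 2 - 600 = -598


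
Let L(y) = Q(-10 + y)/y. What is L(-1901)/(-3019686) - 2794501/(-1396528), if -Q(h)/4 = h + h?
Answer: 2673606567395025/1336110261907568 ≈ 2.0010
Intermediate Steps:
Q(h) = -8*h (Q(h) = -4*(h + h) = -8*h)
L(y) = (80 - 8*y)/y (L(y) = (-8*(-10 + y))/y = (80 - 8*y)/y)
L(-1901)/(-3019686) - 2794501/(-1396528) = (-8 + 80/(-1901))/(-3019686) - 2794501/(-1396528) = (-8 + 80*(-1/1901))*(-1/3019686) - 2794501*(-1/1396528) = (-8 - 80/1901)*(-1/3019686) + 2794501/1396528 = -15288/1901*(-1/3019686) + 2794501/1396528 = 2548/956737181 + 2794501/1396528 = 2673606567395025/1336110261907568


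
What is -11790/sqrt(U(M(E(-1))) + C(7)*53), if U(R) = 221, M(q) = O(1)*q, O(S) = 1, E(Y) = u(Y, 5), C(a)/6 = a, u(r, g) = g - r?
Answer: -11790*sqrt(2447)/2447 ≈ -238.34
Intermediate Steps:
C(a) = 6*a
E(Y) = 5 - Y
M(q) = q (M(q) = 1*q = q)
-11790/sqrt(U(M(E(-1))) + C(7)*53) = -11790/sqrt(221 + (6*7)*53) = -11790/sqrt(221 + 42*53) = -11790/sqrt(221 + 2226) = -11790*sqrt(2447)/2447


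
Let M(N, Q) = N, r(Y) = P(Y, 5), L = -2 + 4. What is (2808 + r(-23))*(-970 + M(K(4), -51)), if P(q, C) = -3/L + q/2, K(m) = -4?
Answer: -2722330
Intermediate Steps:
L = 2
P(q, C) = -3/2 + q/2
r(Y) = -3/2 + Y/2
(2808 + r(-23))*(-970 + M(K(4), -51)) = (2808 + (-3/2 + (½)*(-23)))*(-970 - 4) = (2808 + (-3/2 - 23/2))*(-974) = (2808 - 13)*(-974) = 2795*(-974) = -2722330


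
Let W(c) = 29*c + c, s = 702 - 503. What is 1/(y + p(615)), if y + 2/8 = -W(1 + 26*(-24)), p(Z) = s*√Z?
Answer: 299036/5199234241 - 3184*√615/5199234241 ≈ 4.2328e-5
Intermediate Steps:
s = 199
p(Z) = 199*√Z
W(c) = 30*c
y = 74759/4 (y = -¼ - 30*(1 + 26*(-24)) = -¼ - 30*(1 - 624) = -¼ - 30*(-623) = -¼ - 1*(-18690) = -¼ + 18690 = 74759/4 ≈ 18690.)
1/(y + p(615)) = 1/(74759/4 + 199*√615)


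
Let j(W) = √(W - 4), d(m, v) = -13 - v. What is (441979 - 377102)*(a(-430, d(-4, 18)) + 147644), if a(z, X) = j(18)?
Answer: 9578699788 + 64877*√14 ≈ 9.5789e+9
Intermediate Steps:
j(W) = √(-4 + W)
a(z, X) = √14 (a(z, X) = √(-4 + 18) = √14)
(441979 - 377102)*(a(-430, d(-4, 18)) + 147644) = (441979 - 377102)*(√14 + 147644) = 64877*(147644 + √14) = 9578699788 + 64877*√14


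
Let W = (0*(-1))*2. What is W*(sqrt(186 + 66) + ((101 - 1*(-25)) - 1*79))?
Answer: 0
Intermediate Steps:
W = 0 (W = 0*2 = 0)
W*(sqrt(186 + 66) + ((101 - 1*(-25)) - 1*79)) = 0*(sqrt(186 + 66) + ((101 - 1*(-25)) - 1*79)) = 0*(sqrt(252) + ((101 + 25) - 79)) = 0*(6*sqrt(7) + (126 - 79)) = 0*(6*sqrt(7) + 47) = 0*(47 + 6*sqrt(7)) = 0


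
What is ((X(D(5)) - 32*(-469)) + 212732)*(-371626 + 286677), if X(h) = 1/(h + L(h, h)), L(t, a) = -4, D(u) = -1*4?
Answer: -154770197131/8 ≈ -1.9346e+10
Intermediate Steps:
D(u) = -4
X(h) = 1/(-4 + h) (X(h) = 1/(h - 4) = 1/(-4 + h))
((X(D(5)) - 32*(-469)) + 212732)*(-371626 + 286677) = ((1/(-4 - 4) - 32*(-469)) + 212732)*(-371626 + 286677) = ((1/(-8) + 15008) + 212732)*(-84949) = ((-⅛ + 15008) + 212732)*(-84949) = (120063/8 + 212732)*(-84949) = (1821919/8)*(-84949) = -154770197131/8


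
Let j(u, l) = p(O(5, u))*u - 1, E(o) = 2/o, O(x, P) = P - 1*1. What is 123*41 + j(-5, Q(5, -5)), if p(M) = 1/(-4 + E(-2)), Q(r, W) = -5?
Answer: 5043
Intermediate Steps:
O(x, P) = -1 + P (O(x, P) = P - 1 = -1 + P)
p(M) = -⅕ (p(M) = 1/(-4 + 2/(-2)) = 1/(-4 + 2*(-½)) = 1/(-4 - 1) = 1/(-5) = -⅕)
j(u, l) = -1 - u/5 (j(u, l) = -u/5 - 1 = -1 - u/5)
123*41 + j(-5, Q(5, -5)) = 123*41 + (-1 - ⅕*(-5)) = 5043 + (-1 + 1) = 5043 + 0 = 5043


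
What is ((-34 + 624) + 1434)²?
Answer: 4096576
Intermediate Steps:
((-34 + 624) + 1434)² = (590 + 1434)² = 2024² = 4096576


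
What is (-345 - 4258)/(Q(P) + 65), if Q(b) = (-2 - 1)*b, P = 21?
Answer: -4603/2 ≈ -2301.5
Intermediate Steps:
Q(b) = -3*b
(-345 - 4258)/(Q(P) + 65) = (-345 - 4258)/(-3*21 + 65) = -4603/(-63 + 65) = -4603/2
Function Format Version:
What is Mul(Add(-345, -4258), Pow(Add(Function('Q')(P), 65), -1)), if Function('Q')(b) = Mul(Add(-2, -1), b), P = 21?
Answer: Rational(-4603, 2) ≈ -2301.5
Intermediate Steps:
Function('Q')(b) = Mul(-3, b)
Mul(Add(-345, -4258), Pow(Add(Function('Q')(P), 65), -1)) = Mul(Add(-345, -4258), Pow(Add(Mul(-3, 21), 65), -1)) = Mul(-4603, Pow(Add(-63, 65), -1)) = Mul(-4603, Pow(2, -1)) = Mul(-4603, Rational(1, 2)) = Rational(-4603, 2)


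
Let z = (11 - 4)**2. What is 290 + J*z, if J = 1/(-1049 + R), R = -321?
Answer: 397251/1370 ≈ 289.96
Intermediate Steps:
z = 49 (z = 7**2 = 49)
J = -1/1370 (J = 1/(-1049 - 321) = 1/(-1370) = -1/1370 ≈ -0.00072993)
290 + J*z = 290 - 1/1370*49 = 290 - 49/1370 = 397251/1370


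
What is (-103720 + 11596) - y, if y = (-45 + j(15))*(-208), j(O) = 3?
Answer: -100860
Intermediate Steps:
y = 8736 (y = (-45 + 3)*(-208) = -42*(-208) = 8736)
(-103720 + 11596) - y = (-103720 + 11596) - 1*8736 = -92124 - 8736 = -100860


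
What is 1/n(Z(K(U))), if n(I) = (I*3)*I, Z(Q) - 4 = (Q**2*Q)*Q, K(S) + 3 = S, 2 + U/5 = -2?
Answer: 1/234939672075 ≈ 4.2564e-12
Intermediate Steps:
U = -20 (U = -10 + 5*(-2) = -10 - 10 = -20)
K(S) = -3 + S
Z(Q) = 4 + Q**4 (Z(Q) = 4 + (Q**2*Q)*Q = 4 + Q**3*Q = 4 + Q**4)
n(I) = 3*I**2 (n(I) = (3*I)*I = 3*I**2)
1/n(Z(K(U))) = 1/(3*(4 + (-3 - 20)**4)**2) = 1/(3*(4 + (-23)**4)**2) = 1/(3*(4 + 279841)**2) = 1/(3*279845**2) = 1/(3*78313224025) = 1/234939672075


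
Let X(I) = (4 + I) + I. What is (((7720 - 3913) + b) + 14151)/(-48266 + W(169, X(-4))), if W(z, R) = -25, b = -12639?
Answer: -1773/16097 ≈ -0.11014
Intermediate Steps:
X(I) = 4 + 2*I
(((7720 - 3913) + b) + 14151)/(-48266 + W(169, X(-4))) = (((7720 - 3913) - 12639) + 14151)/(-48266 - 25) = ((3807 - 12639) + 14151)/(-48291) = (-8832 + 14151)*(-1/48291) = 5319*(-1/48291) = -1773/16097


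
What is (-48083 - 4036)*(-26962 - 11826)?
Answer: 2021591772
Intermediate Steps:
(-48083 - 4036)*(-26962 - 11826) = -52119*(-38788) = 2021591772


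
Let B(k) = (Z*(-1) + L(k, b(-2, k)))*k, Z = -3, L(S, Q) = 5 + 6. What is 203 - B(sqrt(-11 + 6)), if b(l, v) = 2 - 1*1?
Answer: 203 - 14*I*sqrt(5) ≈ 203.0 - 31.305*I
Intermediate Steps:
b(l, v) = 1 (b(l, v) = 2 - 1 = 1)
L(S, Q) = 11
B(k) = 14*k (B(k) = (-3*(-1) + 11)*k = (3 + 11)*k = 14*k)
203 - B(sqrt(-11 + 6)) = 203 - 14*sqrt(-11 + 6) = 203 - 14*sqrt(-5) = 203 - 14*I*sqrt(5)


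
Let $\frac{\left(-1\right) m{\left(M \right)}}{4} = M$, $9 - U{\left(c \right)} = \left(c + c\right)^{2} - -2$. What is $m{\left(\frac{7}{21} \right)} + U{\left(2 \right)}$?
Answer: $- \frac{31}{3} \approx -10.333$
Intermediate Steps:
$U{\left(c \right)} = 7 - 4 c^{2}$ ($U{\left(c \right)} = 9 - \left(\left(c + c\right)^{2} - -2\right) = 9 - \left(\left(2 c\right)^{2} + 2\right) = 9 - \left(4 c^{2} + 2\right) = 9 - \left(2 + 4 c^{2}\right) = 7 - 4 c^{2}$)
$m{\left(M \right)} = - 4 M$
$m{\left(\frac{7}{21} \right)} + U{\left(2 \right)} = - 4 \cdot \frac{7}{21} + \left(7 - 4 \cdot 2^{2}\right) = - 4 \cdot 7 \cdot \frac{1}{21} + \left(7 - 16\right) = \left(-4\right) \frac{1}{3} + \left(7 - 16\right) = - \frac{4}{3} - 9 = - \frac{31}{3}$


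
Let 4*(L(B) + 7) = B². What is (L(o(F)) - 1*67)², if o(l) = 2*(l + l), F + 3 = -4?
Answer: 14884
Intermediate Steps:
F = -7 (F = -3 - 4 = -7)
o(l) = 4*l (o(l) = 2*(2*l) = 4*l)
L(B) = -7 + B²/4
(L(o(F)) - 1*67)² = ((-7 + (4*(-7))²/4) - 1*67)² = ((-7 + (¼)*(-28)²) - 67)² = ((-7 + (¼)*784) - 67)² = ((-7 + 196) - 67)² = (189 - 67)² = 122² = 14884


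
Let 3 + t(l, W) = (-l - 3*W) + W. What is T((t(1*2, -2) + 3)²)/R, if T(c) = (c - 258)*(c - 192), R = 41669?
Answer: 47752/41669 ≈ 1.1460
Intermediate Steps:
t(l, W) = -3 - l - 2*W (t(l, W) = -3 + ((-l - 3*W) + W) = -3 + (-l - 2*W) = -3 - l - 2*W)
T(c) = (-258 + c)*(-192 + c)
T((t(1*2, -2) + 3)²)/R = (49536 + (((-3 - 2 - 2*(-2)) + 3)²)² - 450*((-3 - 2 - 2*(-2)) + 3)²)/41669 = (49536 + (((-3 - 1*2 + 4) + 3)²)² - 450*((-3 - 1*2 + 4) + 3)²)*(1/41669) = (49536 + (((-3 - 2 + 4) + 3)²)² - 450*((-3 - 2 + 4) + 3)²)*(1/41669) = (49536 + ((-1 + 3)²)² - 450*(-1 + 3)²)*(1/41669) = (49536 + (2²)² - 450*2²)*(1/41669) = (49536 + 4² - 450*4)*(1/41669) = (49536 + 16 - 1800)*(1/41669) = 47752*(1/41669) = 47752/41669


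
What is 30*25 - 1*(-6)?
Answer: 756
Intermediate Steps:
30*25 - 1*(-6) = 750 + 6 = 756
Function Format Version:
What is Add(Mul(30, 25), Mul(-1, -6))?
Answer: 756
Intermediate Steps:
Add(Mul(30, 25), Mul(-1, -6)) = Add(750, 6) = 756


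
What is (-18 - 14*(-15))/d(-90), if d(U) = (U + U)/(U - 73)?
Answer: 2608/15 ≈ 173.87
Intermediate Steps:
d(U) = 2*U/(-73 + U) (d(U) = (2*U)/(-73 + U) = 2*U/(-73 + U))
(-18 - 14*(-15))/d(-90) = (-18 - 14*(-15))/((2*(-90)/(-73 - 90))) = (-18 + 210)/((2*(-90)/(-163))) = 192/((2*(-90)*(-1/163))) = 192/(180/163) = 192*(163/180) = 2608/15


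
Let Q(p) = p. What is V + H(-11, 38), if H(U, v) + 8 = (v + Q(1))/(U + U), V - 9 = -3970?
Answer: -87357/22 ≈ -3970.8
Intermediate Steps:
V = -3961 (V = 9 - 3970 = -3961)
H(U, v) = -8 + (1 + v)/(2*U) (H(U, v) = -8 + (v + 1)/(U + U) = -8 + (1 + v)/((2*U)) = -8 + (1 + v)*(1/(2*U)) = -8 + (1 + v)/(2*U))
V + H(-11, 38) = -3961 + (1/2)*(1 + 38 - 16*(-11))/(-11) = -3961 + (1/2)*(-1/11)*(1 + 38 + 176) = -3961 + (1/2)*(-1/11)*215 = -3961 - 215/22 = -87357/22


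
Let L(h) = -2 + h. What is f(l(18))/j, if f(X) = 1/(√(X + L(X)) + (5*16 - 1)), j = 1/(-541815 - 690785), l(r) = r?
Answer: -97375400/6207 + 1232600*√34/6207 ≈ -14530.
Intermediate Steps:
j = -1/1232600 (j = 1/(-1232600) = -1/1232600 ≈ -8.1129e-7)
f(X) = 1/(79 + √(-2 + 2*X)) (f(X) = 1/(√(X + (-2 + X)) + (5*16 - 1)) = 1/(√(-2 + 2*X) + (80 - 1)) = 1/(√(-2 + 2*X) + 79) = 1/(79 + √(-2 + 2*X)))
f(l(18))/j = 1/((79 + √2*√(-1 + 18))*(-1/1232600)) = -1232600/(79 + √2*√17) = -1232600/(79 + √34)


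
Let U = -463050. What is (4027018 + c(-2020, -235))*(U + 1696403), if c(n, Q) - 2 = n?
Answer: 4964245825000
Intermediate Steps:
c(n, Q) = 2 + n
(4027018 + c(-2020, -235))*(U + 1696403) = (4027018 + (2 - 2020))*(-463050 + 1696403) = (4027018 - 2018)*1233353 = 4025000*1233353 = 4964245825000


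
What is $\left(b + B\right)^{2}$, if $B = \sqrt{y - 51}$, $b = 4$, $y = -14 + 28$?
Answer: $\left(4 + i \sqrt{37}\right)^{2} \approx -21.0 + 48.662 i$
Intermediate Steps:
$y = 14$
$B = i \sqrt{37}$ ($B = \sqrt{14 - 51} = \sqrt{-37} = i \sqrt{37} \approx 6.0828 i$)
$\left(b + B\right)^{2} = \left(4 + i \sqrt{37}\right)^{2}$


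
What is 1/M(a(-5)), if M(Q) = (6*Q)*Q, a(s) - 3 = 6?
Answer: 1/486 ≈ 0.0020576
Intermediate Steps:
a(s) = 9 (a(s) = 3 + 6 = 9)
M(Q) = 6*Q**2
1/M(a(-5)) = 1/(6*9**2) = 1/(6*81) = 1/486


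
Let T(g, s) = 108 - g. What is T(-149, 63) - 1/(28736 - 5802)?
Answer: 5894037/22934 ≈ 257.00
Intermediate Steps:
T(-149, 63) - 1/(28736 - 5802) = (108 - 1*(-149)) - 1/(28736 - 5802) = (108 + 149) - 1/22934 = 257 - 1*1/22934 = 257 - 1/22934 = 5894037/22934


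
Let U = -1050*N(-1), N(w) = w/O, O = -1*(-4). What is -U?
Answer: -525/2 ≈ -262.50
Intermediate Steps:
O = 4
N(w) = w/4
U = 525/2 (U = -525*(-1)/2 = -1050*(-¼) = 525/2 ≈ 262.50)
-U = -1*525/2 = -525/2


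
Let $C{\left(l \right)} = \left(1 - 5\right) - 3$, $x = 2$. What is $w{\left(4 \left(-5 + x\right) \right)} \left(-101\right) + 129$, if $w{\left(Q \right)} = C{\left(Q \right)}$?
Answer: $836$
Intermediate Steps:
$C{\left(l \right)} = -7$ ($C{\left(l \right)} = -4 - 3 = -7$)
$w{\left(Q \right)} = -7$
$w{\left(4 \left(-5 + x\right) \right)} \left(-101\right) + 129 = \left(-7\right) \left(-101\right) + 129 = 707 + 129 = 836$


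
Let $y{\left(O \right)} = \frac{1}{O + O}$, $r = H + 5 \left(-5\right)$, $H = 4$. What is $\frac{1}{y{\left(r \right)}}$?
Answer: $-42$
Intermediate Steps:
$r = -21$ ($r = 4 + 5 \left(-5\right) = 4 - 25 = -21$)
$y{\left(O \right)} = \frac{1}{2 O}$
$\frac{1}{y{\left(r \right)}} = \frac{1}{\frac{1}{2} \frac{1}{-21}} = \frac{1}{\frac{1}{2} \left(- \frac{1}{21}\right)} = \frac{1}{- \frac{1}{42}} = -42$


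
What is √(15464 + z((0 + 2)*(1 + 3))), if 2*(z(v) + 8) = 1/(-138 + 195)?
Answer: √200866290/114 ≈ 124.32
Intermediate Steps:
z(v) = -911/114 (z(v) = -8 + 1/(2*(-138 + 195)) = -8 + (½)/57 = -8 + (½)*(1/57) = -8 + 1/114 = -911/114)
√(15464 + z((0 + 2)*(1 + 3))) = √(15464 - 911/114) = √(1761985/114) = √200866290/114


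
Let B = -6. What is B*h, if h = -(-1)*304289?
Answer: -1825734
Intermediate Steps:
h = 304289 (h = -1*(-304289) = 304289)
B*h = -6*304289 = -1825734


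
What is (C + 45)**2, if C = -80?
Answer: 1225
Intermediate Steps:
(C + 45)**2 = (-80 + 45)**2 = (-35)**2 = 1225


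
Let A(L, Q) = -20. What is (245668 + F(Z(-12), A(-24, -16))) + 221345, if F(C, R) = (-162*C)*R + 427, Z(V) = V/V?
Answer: 470680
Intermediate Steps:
Z(V) = 1
F(C, R) = 427 - 162*C*R (F(C, R) = -162*C*R + 427 = 427 - 162*C*R)
(245668 + F(Z(-12), A(-24, -16))) + 221345 = (245668 + (427 - 162*1*(-20))) + 221345 = (245668 + (427 + 3240)) + 221345 = (245668 + 3667) + 221345 = 249335 + 221345 = 470680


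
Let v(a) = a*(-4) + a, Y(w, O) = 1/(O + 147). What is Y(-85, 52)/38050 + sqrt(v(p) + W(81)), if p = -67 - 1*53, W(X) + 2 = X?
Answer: 1/7571950 + sqrt(439) ≈ 20.952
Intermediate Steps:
Y(w, O) = 1/(147 + O)
W(X) = -2 + X
p = -120 (p = -67 - 53 = -120)
v(a) = -3*a (v(a) = -4*a + a = -3*a)
Y(-85, 52)/38050 + sqrt(v(p) + W(81)) = 1/((147 + 52)*38050) + sqrt(-3*(-120) + (-2 + 81)) = (1/38050)/199 + sqrt(360 + 79) = (1/199)*(1/38050) + sqrt(439) = 1/7571950 + sqrt(439)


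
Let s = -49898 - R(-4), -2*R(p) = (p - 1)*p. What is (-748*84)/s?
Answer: 3927/3118 ≈ 1.2595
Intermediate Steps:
R(p) = -p*(-1 + p)/2 (R(p) = -(p - 1)*p/2 = -(-1 + p)*p/2 = -p*(-1 + p)/2)
s = -49888 (s = -49898 - (-4)*(1 - 1*(-4))/2 = -49898 - (-4)*(1 + 4)/2 = -49898 - (-4)*5/2 = -49898 - 1*(-10) = -49898 + 10 = -49888)
(-748*84)/s = -748*84/(-49888) = -62832*(-1/49888) = 3927/3118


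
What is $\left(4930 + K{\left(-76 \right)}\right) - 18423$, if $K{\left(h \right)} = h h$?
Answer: $-7717$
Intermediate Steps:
$K{\left(h \right)} = h^{2}$
$\left(4930 + K{\left(-76 \right)}\right) - 18423 = \left(4930 + \left(-76\right)^{2}\right) - 18423 = \left(4930 + 5776\right) - 18423 = 10706 - 18423 = -7717$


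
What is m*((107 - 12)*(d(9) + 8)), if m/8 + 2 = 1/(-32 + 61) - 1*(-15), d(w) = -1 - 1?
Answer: 1723680/29 ≈ 59437.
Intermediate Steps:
d(w) = -2
m = 3024/29 (m = -16 + 8*(1/(-32 + 61) - 1*(-15)) = -16 + 8*(1/29 + 15) = -16 + 8*(436/29) = -16 + 3488/29 = 3024/29 ≈ 104.28)
m*((107 - 12)*(d(9) + 8)) = 3024*((107 - 12)*(-2 + 8))/29 = 3024*(95*6)/29 = (3024/29)*570 = 1723680/29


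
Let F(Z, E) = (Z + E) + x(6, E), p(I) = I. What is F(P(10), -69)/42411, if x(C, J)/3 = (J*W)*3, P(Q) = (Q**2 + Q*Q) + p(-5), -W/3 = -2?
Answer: -1200/14137 ≈ -0.084884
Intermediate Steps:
W = 6 (W = -3*(-2) = 6)
P(Q) = -5 + 2*Q**2 (P(Q) = (Q**2 + Q*Q) - 5 = (Q**2 + Q**2) - 5 = 2*Q**2 - 5 = -5 + 2*Q**2)
x(C, J) = 54*J (x(C, J) = 3*((J*6)*3) = 3*((6*J)*3) = 3*(18*J) = 54*J)
F(Z, E) = Z + 55*E (F(Z, E) = (Z + E) + 54*E = (E + Z) + 54*E = Z + 55*E)
F(P(10), -69)/42411 = ((-5 + 2*10**2) + 55*(-69))/42411 = ((-5 + 2*100) - 3795)*(1/42411) = ((-5 + 200) - 3795)*(1/42411) = (195 - 3795)*(1/42411) = -3600*1/42411 = -1200/14137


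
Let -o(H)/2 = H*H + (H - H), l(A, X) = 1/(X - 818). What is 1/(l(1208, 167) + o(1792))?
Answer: -651/4181065729 ≈ -1.5570e-7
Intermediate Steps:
l(A, X) = 1/(-818 + X)
o(H) = -2*H² (o(H) = -2*(H*H + (H - H)) = -2*(H² + 0) = -2*H²)
1/(l(1208, 167) + o(1792)) = 1/(1/(-818 + 167) - 2*1792²) = 1/(1/(-651) - 2*3211264) = 1/(-1/651 - 6422528) = 1/(-4181065729/651) = -651/4181065729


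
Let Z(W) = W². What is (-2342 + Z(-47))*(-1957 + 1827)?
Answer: 17290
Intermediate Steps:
(-2342 + Z(-47))*(-1957 + 1827) = (-2342 + (-47)²)*(-1957 + 1827) = (-2342 + 2209)*(-130) = -133*(-130) = 17290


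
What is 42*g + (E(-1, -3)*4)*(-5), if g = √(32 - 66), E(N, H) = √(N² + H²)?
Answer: -20*√10 + 42*I*√34 ≈ -63.246 + 244.9*I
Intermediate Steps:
E(N, H) = √(H² + N²)
g = I*√34 (g = √(-34) = I*√34 ≈ 5.8309*I)
42*g + (E(-1, -3)*4)*(-5) = 42*(I*√34) + (√((-3)² + (-1)²)*4)*(-5) = 42*I*√34 + (√(9 + 1)*4)*(-5) = 42*I*√34 + (√10*4)*(-5) = 42*I*√34 + (4*√10)*(-5) = 42*I*√34 - 20*√10 = -20*√10 + 42*I*√34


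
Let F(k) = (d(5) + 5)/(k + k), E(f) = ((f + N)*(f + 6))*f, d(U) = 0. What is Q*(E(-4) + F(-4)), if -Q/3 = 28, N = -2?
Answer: -7959/2 ≈ -3979.5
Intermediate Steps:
Q = -84 (Q = -3*28 = -84)
E(f) = f*(-2 + f)*(6 + f) (E(f) = ((f - 2)*(f + 6))*f = ((-2 + f)*(6 + f))*f = f*(-2 + f)*(6 + f))
F(k) = 5/(2*k) (F(k) = (0 + 5)/(k + k) = 5/((2*k)) = 5*(1/(2*k)) = 5/(2*k))
Q*(E(-4) + F(-4)) = -84*(-4*(-12 + (-4)² + 4*(-4)) + (5/2)/(-4)) = -84*(-4*(-12 + 16 - 16) + (5/2)*(-¼)) = -84*(-4*(-12) - 5/8) = -84*(48 - 5/8) = -84*379/8 = -7959/2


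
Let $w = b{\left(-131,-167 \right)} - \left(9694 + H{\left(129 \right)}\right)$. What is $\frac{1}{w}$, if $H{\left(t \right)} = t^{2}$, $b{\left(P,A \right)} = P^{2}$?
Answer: $- \frac{1}{9174} \approx -0.000109$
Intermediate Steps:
$w = -9174$ ($w = \left(-131\right)^{2} - \left(9694 + 129^{2}\right) = 17161 - \left(9694 + 16641\right) = 17161 - 26335 = -9174$)
$\frac{1}{w} = \frac{1}{-9174} = - \frac{1}{9174}$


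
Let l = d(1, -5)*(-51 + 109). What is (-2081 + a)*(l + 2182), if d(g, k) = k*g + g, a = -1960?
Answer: -7879950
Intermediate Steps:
d(g, k) = g + g*k (d(g, k) = g*k + g = g + g*k)
l = -232 (l = (1*(1 - 5))*(-51 + 109) = (1*(-4))*58 = -4*58 = -232)
(-2081 + a)*(l + 2182) = (-2081 - 1960)*(-232 + 2182) = -4041*1950 = -7879950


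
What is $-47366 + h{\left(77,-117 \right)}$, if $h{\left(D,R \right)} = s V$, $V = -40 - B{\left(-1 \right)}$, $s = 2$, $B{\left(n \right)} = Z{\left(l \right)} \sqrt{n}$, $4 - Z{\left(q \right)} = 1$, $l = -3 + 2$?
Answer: $-47446 - 6 i \approx -47446.0 - 6.0 i$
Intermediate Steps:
$l = -1$
$Z{\left(q \right)} = 3$ ($Z{\left(q \right)} = 4 - 1 = 3$)
$B{\left(n \right)} = 3 \sqrt{n}$
$V = -40 - 3 i$ ($V = -40 - 3 \sqrt{-1} = -40 - 3 i \approx -40.0 - 3.0 i$)
$h{\left(D,R \right)} = -80 - 6 i$ ($h{\left(D,R \right)} = 2 \left(-40 - 3 i\right) = -80 - 6 i$)
$-47366 + h{\left(77,-117 \right)} = -47366 - \left(80 + 6 i\right) = -47446 - 6 i$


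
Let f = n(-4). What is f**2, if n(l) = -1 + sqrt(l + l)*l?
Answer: -127 + 16*I*sqrt(2) ≈ -127.0 + 22.627*I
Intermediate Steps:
n(l) = -1 + sqrt(2)*l**(3/2) (n(l) = -1 + sqrt(2*l)*l = -1 + (sqrt(2)*sqrt(l))*l = -1 + sqrt(2)*l**(3/2))
f = -1 - 8*I*sqrt(2) (f = -1 + sqrt(2)*(-4)**(3/2) = -1 + sqrt(2)*(-8*I) = -1 - 8*I*sqrt(2) ≈ -1.0 - 11.314*I)
f**2 = (-1 - 8*I*sqrt(2))**2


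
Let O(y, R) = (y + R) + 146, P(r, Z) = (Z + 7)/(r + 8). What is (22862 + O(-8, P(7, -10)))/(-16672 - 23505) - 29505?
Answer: -5927226924/200885 ≈ -29506.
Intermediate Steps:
P(r, Z) = (7 + Z)/(8 + r)
O(y, R) = 146 + R + y (O(y, R) = (R + y) + 146 = 146 + R + y)
(22862 + O(-8, P(7, -10)))/(-16672 - 23505) - 29505 = (22862 + (146 + (7 - 10)/(8 + 7) - 8))/(-16672 - 23505) - 29505 = (22862 + (146 - 3/15 - 8))/(-40177) - 29505 = (22862 + (146 + (1/15)*(-3) - 8))*(-1/40177) - 29505 = (22862 + (146 - ⅕ - 8))*(-1/40177) - 29505 = (22862 + 689/5)*(-1/40177) - 29505 = (114999/5)*(-1/40177) - 29505 = -114999/200885 - 29505 = -5927226924/200885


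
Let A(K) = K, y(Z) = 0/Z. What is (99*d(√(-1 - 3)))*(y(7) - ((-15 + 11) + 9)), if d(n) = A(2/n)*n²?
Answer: -1980*I ≈ -1980.0*I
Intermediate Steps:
y(Z) = 0
d(n) = 2*n (d(n) = (2/n)*n² = 2*n)
(99*d(√(-1 - 3)))*(y(7) - ((-15 + 11) + 9)) = (99*(2*√(-1 - 3)))*(0 - ((-15 + 11) + 9)) = (99*(2*√(-4)))*(0 - (-4 + 9)) = (99*(2*(2*I)))*(0 - 1*5) = (99*(4*I))*(0 - 5) = (396*I)*(-5) = -1980*I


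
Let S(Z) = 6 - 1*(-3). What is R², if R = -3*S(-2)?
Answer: 729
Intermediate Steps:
S(Z) = 9 (S(Z) = 6 + 3 = 9)
R = -27 (R = -3*9 = -27)
R² = (-27)² = 729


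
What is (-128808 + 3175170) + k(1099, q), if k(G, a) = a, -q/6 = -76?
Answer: 3046818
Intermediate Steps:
q = 456 (q = -6*(-76) = 456)
(-128808 + 3175170) + k(1099, q) = (-128808 + 3175170) + 456 = 3046362 + 456 = 3046818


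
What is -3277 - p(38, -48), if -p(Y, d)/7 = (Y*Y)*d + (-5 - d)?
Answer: -488160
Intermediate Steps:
p(Y, d) = 35 + 7*d - 7*d*Y² (p(Y, d) = -7*((Y*Y)*d + (-5 - d)) = -7*(Y²*d + (-5 - d)) = -7*(d*Y² + (-5 - d)) = -7*(-5 - d + d*Y²) = 35 + 7*d - 7*d*Y²)
-3277 - p(38, -48) = -3277 - (35 + 7*(-48) - 7*(-48)*38²) = -3277 - (35 - 336 - 7*(-48)*1444) = -3277 - (35 - 336 + 485184) = -3277 - 1*484883 = -3277 - 484883 = -488160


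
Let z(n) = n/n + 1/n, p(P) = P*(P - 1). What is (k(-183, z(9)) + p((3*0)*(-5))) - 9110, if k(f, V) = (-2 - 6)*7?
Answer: -9166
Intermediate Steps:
p(P) = P*(-1 + P)
z(n) = 1 + 1/n
k(f, V) = -56 (k(f, V) = -8*7 = -56)
(k(-183, z(9)) + p((3*0)*(-5))) - 9110 = (-56 + ((3*0)*(-5))*(-1 + (3*0)*(-5))) - 9110 = (-56 + (0*(-5))*(-1 + 0*(-5))) - 9110 = (-56 + 0*(-1 + 0)) - 9110 = (-56 + 0*(-1)) - 9110 = (-56 + 0) - 9110 = -56 - 9110 = -9166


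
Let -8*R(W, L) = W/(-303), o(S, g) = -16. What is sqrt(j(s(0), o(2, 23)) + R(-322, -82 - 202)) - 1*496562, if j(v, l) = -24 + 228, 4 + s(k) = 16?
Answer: -496562 + sqrt(74867361)/606 ≈ -4.9655e+5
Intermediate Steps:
s(k) = 12 (s(k) = -4 + 16 = 12)
R(W, L) = W/2424 (R(W, L) = -W/(8*(-303)) = -W*(-1)/(8*303) = -(-1)*W/2424 = W/2424)
j(v, l) = 204
sqrt(j(s(0), o(2, 23)) + R(-322, -82 - 202)) - 1*496562 = sqrt(204 + (1/2424)*(-322)) - 1*496562 = sqrt(204 - 161/1212) - 496562 = sqrt(247087/1212) - 496562 = sqrt(74867361)/606 - 496562 = -496562 + sqrt(74867361)/606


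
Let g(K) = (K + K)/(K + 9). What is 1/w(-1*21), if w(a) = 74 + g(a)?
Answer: 2/155 ≈ 0.012903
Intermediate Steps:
g(K) = 2*K/(9 + K) (g(K) = (2*K)/(9 + K) = 2*K/(9 + K))
w(a) = 74 + 2*a/(9 + a)
1/w(-1*21) = 1/(2*(333 + 38*(-1*21))/(9 - 1*21)) = 1/(2*(333 + 38*(-21))/(9 - 21)) = 1/(2*(333 - 798)/(-12)) = 1/(2*(-1/12)*(-465)) = 1/(155/2) = 2/155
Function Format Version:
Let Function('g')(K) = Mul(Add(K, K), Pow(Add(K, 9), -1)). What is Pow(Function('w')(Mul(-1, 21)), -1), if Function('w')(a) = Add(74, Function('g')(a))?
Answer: Rational(2, 155) ≈ 0.012903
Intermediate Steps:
Function('g')(K) = Mul(2, K, Pow(Add(9, K), -1)) (Function('g')(K) = Mul(Mul(2, K), Pow(Add(9, K), -1)) = Mul(2, K, Pow(Add(9, K), -1)))
Function('w')(a) = Add(74, Mul(2, a, Pow(Add(9, a), -1)))
Pow(Function('w')(Mul(-1, 21)), -1) = Pow(Mul(2, Pow(Add(9, Mul(-1, 21)), -1), Add(333, Mul(38, Mul(-1, 21)))), -1) = Pow(Mul(2, Pow(Add(9, -21), -1), Add(333, Mul(38, -21))), -1) = Pow(Mul(2, Pow(-12, -1), Add(333, -798)), -1) = Pow(Mul(2, Rational(-1, 12), -465), -1) = Pow(Rational(155, 2), -1) = Rational(2, 155)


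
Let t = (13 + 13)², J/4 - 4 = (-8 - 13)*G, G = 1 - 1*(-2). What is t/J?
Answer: -169/59 ≈ -2.8644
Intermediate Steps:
G = 3 (G = 1 + 2 = 3)
J = -236 (J = 16 + 4*((-8 - 13)*3) = 16 + 4*(-21*3) = 16 + 4*(-63) = 16 - 252 = -236)
t = 676 (t = 26² = 676)
t/J = 676/(-236) = 676*(-1/236) = -169/59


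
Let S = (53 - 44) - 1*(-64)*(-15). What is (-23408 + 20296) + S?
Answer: -4063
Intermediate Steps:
S = -951 (S = 9 + 64*(-15) = 9 - 960 = -951)
(-23408 + 20296) + S = (-23408 + 20296) - 951 = -3112 - 951 = -4063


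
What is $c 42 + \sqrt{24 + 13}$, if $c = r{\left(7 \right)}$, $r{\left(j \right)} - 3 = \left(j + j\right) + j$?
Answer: $1008 + \sqrt{37} \approx 1014.1$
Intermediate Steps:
$r{\left(j \right)} = 3 + 3 j$ ($r{\left(j \right)} = 3 + \left(\left(j + j\right) + j\right) = 3 + \left(2 j + j\right) = 3 + 3 j$)
$c = 24$ ($c = 3 + 3 \cdot 7 = 3 + 21 = 24$)
$c 42 + \sqrt{24 + 13} = 24 \cdot 42 + \sqrt{24 + 13} = 1008 + \sqrt{37}$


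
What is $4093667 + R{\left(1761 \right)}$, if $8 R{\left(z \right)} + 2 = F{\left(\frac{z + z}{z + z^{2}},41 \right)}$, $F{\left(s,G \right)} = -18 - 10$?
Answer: $\frac{16374653}{4} \approx 4.0937 \cdot 10^{6}$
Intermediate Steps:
$F{\left(s,G \right)} = -28$
$R{\left(z \right)} = - \frac{15}{4}$ ($R{\left(z \right)} = - \frac{1}{4} + \frac{1}{8} \left(-28\right) = - \frac{1}{4} - \frac{7}{2} = - \frac{15}{4}$)
$4093667 + R{\left(1761 \right)} = 4093667 - \frac{15}{4} = \frac{16374653}{4}$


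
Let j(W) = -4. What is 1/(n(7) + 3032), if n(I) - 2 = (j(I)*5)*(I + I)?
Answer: 1/2754 ≈ 0.00036311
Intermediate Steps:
n(I) = 2 - 40*I (n(I) = 2 + (-4*5)*(I + I) = 2 - 40*I)
1/(n(7) + 3032) = 1/((2 - 40*7) + 3032) = 1/((2 - 280) + 3032) = 1/(-278 + 3032) = 1/2754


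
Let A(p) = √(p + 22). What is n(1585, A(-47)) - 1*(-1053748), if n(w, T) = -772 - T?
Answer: 1052976 - 5*I ≈ 1.053e+6 - 5.0*I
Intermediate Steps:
A(p) = √(22 + p)
n(1585, A(-47)) - 1*(-1053748) = (-772 - √(22 - 47)) - 1*(-1053748) = (-772 - √(-25)) + 1053748 = (-772 - 5*I) + 1053748 = 1052976 - 5*I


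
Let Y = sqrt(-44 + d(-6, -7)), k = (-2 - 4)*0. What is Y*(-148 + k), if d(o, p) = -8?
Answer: -296*I*sqrt(13) ≈ -1067.2*I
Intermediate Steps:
k = 0 (k = -6*0 = 0)
Y = 2*I*sqrt(13) (Y = sqrt(-44 - 8) = sqrt(-52) = 2*I*sqrt(13) ≈ 7.2111*I)
Y*(-148 + k) = (2*I*sqrt(13))*(-148 + 0) = (2*I*sqrt(13))*(-148) = -296*I*sqrt(13)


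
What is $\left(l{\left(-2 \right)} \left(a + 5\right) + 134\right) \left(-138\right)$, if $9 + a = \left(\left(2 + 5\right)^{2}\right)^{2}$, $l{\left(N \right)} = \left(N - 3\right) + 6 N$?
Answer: $5604870$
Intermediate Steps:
$l{\left(N \right)} = -3 + 7 N$ ($l{\left(N \right)} = \left(-3 + N\right) + 6 N = -3 + 7 N$)
$a = 2392$ ($a = -9 + \left(\left(2 + 5\right)^{2}\right)^{2} = -9 + \left(7^{2}\right)^{2} = -9 + 49^{2} = -9 + 2401 = 2392$)
$\left(l{\left(-2 \right)} \left(a + 5\right) + 134\right) \left(-138\right) = \left(\left(-3 + 7 \left(-2\right)\right) \left(2392 + 5\right) + 134\right) \left(-138\right) = \left(\left(-3 - 14\right) 2397 + 134\right) \left(-138\right) = \left(\left(-17\right) 2397 + 134\right) \left(-138\right) = \left(-40749 + 134\right) \left(-138\right) = \left(-40615\right) \left(-138\right) = 5604870$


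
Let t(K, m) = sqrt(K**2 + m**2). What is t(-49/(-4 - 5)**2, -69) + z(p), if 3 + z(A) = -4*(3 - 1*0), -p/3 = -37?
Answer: -15 + sqrt(31239322)/81 ≈ 54.003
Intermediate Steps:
p = 111 (p = -3*(-37) = 111)
z(A) = -15 (z(A) = -3 - 4*(3 - 1*0) = -3 - 4*(3 + 0) = -3 - 4*3 = -3 - 12 = -15)
t(-49/(-4 - 5)**2, -69) + z(p) = sqrt((-49/(-4 - 5)**2)**2 + (-69)**2) - 15 = sqrt((-49/((-9)**2))**2 + 4761) - 15 = sqrt((-49/81)**2 + 4761) - 15 = sqrt(2401/6561 + 4761) - 15 = sqrt(31239322/6561) - 15 = sqrt(31239322)/81 - 15 = -15 + sqrt(31239322)/81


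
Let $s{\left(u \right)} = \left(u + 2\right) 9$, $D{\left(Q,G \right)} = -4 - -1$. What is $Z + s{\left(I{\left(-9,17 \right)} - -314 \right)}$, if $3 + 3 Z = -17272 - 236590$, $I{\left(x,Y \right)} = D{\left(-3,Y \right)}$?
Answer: $- \frac{245414}{3} \approx -81805.0$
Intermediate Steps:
$D{\left(Q,G \right)} = -3$ ($D{\left(Q,G \right)} = -4 + 1 = -3$)
$I{\left(x,Y \right)} = -3$
$Z = - \frac{253865}{3}$ ($Z = -1 + \frac{-17272 - 236590}{3} = -1 + \frac{1}{3} \left(-253862\right) = -1 - \frac{253862}{3} = - \frac{253865}{3} \approx -84622.0$)
$s{\left(u \right)} = 18 + 9 u$ ($s{\left(u \right)} = \left(2 + u\right) 9 = 18 + 9 u$)
$Z + s{\left(I{\left(-9,17 \right)} - -314 \right)} = - \frac{253865}{3} + \left(18 + 9 \left(-3 - -314\right)\right) = - \frac{253865}{3} + \left(18 + 9 \left(-3 + 314\right)\right) = - \frac{253865}{3} + \left(18 + 9 \cdot 311\right) = - \frac{253865}{3} + \left(18 + 2799\right) = - \frac{253865}{3} + 2817 = - \frac{245414}{3}$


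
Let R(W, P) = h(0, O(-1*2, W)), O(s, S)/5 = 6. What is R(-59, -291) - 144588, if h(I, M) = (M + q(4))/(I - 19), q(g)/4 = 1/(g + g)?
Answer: -5494405/38 ≈ -1.4459e+5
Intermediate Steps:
q(g) = 2/g (q(g) = 4/(g + g) = 4/((2*g)) = 4*(1/(2*g)) = 2/g)
O(s, S) = 30 (O(s, S) = 5*6 = 30)
h(I, M) = (½ + M)/(-19 + I) (h(I, M) = (M + 2/4)/(I - 19) = (M + 2*(¼))/(-19 + I) = (M + ½)/(-19 + I) = (½ + M)/(-19 + I))
R(W, P) = -61/38 (R(W, P) = (½ + 30)/(-19 + 0) = (61/2)/(-19) = -1/19*61/2 = -61/38)
R(-59, -291) - 144588 = -61/38 - 144588 = -5494405/38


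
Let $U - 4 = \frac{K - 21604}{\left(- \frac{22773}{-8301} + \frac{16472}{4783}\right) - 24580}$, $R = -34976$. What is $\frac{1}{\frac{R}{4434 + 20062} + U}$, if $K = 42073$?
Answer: $\frac{497917367736193}{865985440982735} \approx 0.57497$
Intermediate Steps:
$U = \frac{1029996265303}{325223623603}$ ($U = 4 + \frac{42073 - 21604}{\left(- \frac{22773}{-8301} + \frac{16472}{4783}\right) - 24580} = 4 + \frac{20469}{\left(\left(-22773\right) \left(- \frac{1}{8301}\right) + 16472 \cdot \frac{1}{4783}\right) - 24580} = 4 + \frac{20469}{\left(\frac{7591}{2767} + \frac{16472}{4783}\right) - 24580} = 4 + \frac{20469}{\frac{81885777}{13234561} - 24580} = 4 + \frac{20469}{- \frac{325223623603}{13234561}} = 4 + 20469 \left(- \frac{13234561}{325223623603}\right) = 4 - \frac{270898229109}{325223623603} = \frac{1029996265303}{325223623603} \approx 3.167$)
$\frac{1}{\frac{R}{4434 + 20062} + U} = \frac{1}{- \frac{34976}{4434 + 20062} + \frac{1029996265303}{325223623603}} = \frac{1}{- \frac{34976}{24496} + \frac{1029996265303}{325223623603}} = \frac{1}{\left(-34976\right) \frac{1}{24496} + \frac{1029996265303}{325223623603}} = \frac{1}{- \frac{2186}{1531} + \frac{1029996265303}{325223623603}} = \frac{1}{\frac{865985440982735}{497917367736193}} = \frac{497917367736193}{865985440982735}$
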